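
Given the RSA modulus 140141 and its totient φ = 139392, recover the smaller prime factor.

353

φ(n) = (p−1)(q−1) = n − (p+q) + 1, so p + q = 140141 − 139392 + 1 = 750.
p and q are the roots of t² − 750t + 140141 = 0.
Discriminant: 750² − 4·140141 = 562500 − 560564 = 1936; √1936 = 44.
q = (750 − 44)/2 = 353, p = (750 + 44)/2 = 397.
Check: 353 · 397 = 140141.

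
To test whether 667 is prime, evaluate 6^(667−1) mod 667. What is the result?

81

6^1 ≡ 6 (mod 667)
6^2 ≡ 6^2 = 36 ≡ 36 (mod 667)
6^4 ≡ 36^2 = 1296 ≡ 629 (mod 667)
6^8 ≡ 629^2 = 395641 ≡ 110 (mod 667)
6^16 ≡ 110^2 = 12100 ≡ 94 (mod 667)
6^32 ≡ 94^2 = 8836 ≡ 165 (mod 667)
6^64 ≡ 165^2 = 27225 ≡ 545 (mod 667)
6^128 ≡ 545^2 = 297025 ≡ 210 (mod 667)
6^256 ≡ 210^2 = 44100 ≡ 78 (mod 667)
6^512 ≡ 78^2 = 6084 ≡ 81 (mod 667)
666 = 512 + 128 + 16 + 8 + 2 in binary powers of 2.
So 6^666 ≡ 81 · 210 · 94 · 110 · 36 ≡ 81 (mod 667).
Since 81 ≠ 1, base 6 is a Fermat witness: 667 is composite.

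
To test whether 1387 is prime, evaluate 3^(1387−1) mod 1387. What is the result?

875

3^1 ≡ 3 (mod 1387)
3^2 ≡ 3^2 = 9 ≡ 9 (mod 1387)
3^4 ≡ 9^2 = 81 ≡ 81 (mod 1387)
3^8 ≡ 81^2 = 6561 ≡ 1013 (mod 1387)
3^16 ≡ 1013^2 = 1026169 ≡ 1176 (mod 1387)
3^32 ≡ 1176^2 = 1382976 ≡ 137 (mod 1387)
3^64 ≡ 137^2 = 18769 ≡ 738 (mod 1387)
3^128 ≡ 738^2 = 544644 ≡ 940 (mod 1387)
3^256 ≡ 940^2 = 883600 ≡ 81 (mod 1387)
3^512 ≡ 81^2 = 6561 ≡ 1013 (mod 1387)
3^1024 ≡ 1013^2 = 1026169 ≡ 1176 (mod 1387)
1386 = 1024 + 256 + 64 + 32 + 8 + 2 in binary powers of 2.
So 3^1386 ≡ 1176 · 81 · 738 · 137 · 1013 · 9 ≡ 875 (mod 1387).
Since 875 ≠ 1, base 3 is a Fermat witness: 1387 is composite.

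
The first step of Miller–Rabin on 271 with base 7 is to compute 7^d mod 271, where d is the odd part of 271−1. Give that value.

1

271 − 1 = 270 = 2^1 · 135, so d = 135.
7^1 ≡ 7 (mod 271)
7^2 ≡ 7^2 = 49 ≡ 49 (mod 271)
7^4 ≡ 49^2 = 2401 ≡ 233 (mod 271)
7^8 ≡ 233^2 = 54289 ≡ 89 (mod 271)
7^16 ≡ 89^2 = 7921 ≡ 62 (mod 271)
7^32 ≡ 62^2 = 3844 ≡ 50 (mod 271)
7^64 ≡ 50^2 = 2500 ≡ 61 (mod 271)
7^128 ≡ 61^2 = 3721 ≡ 198 (mod 271)
135 = 128 + 4 + 2 + 1 in binary powers of 2.
So 7^135 ≡ 198 · 233 · 49 · 7 ≡ 1 (mod 271).
Since 7^d ≡ 1 (mod 271), base 7 does not prove 271 composite.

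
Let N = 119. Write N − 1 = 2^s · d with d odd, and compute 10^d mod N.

119 − 1 = 118 = 2^1 · 59, so d = 59.
10^1 ≡ 10 (mod 119)
10^2 ≡ 10^2 = 100 ≡ 100 (mod 119)
10^4 ≡ 100^2 = 10000 ≡ 4 (mod 119)
10^8 ≡ 4^2 = 16 ≡ 16 (mod 119)
10^16 ≡ 16^2 = 256 ≡ 18 (mod 119)
10^32 ≡ 18^2 = 324 ≡ 86 (mod 119)
59 = 32 + 16 + 8 + 2 + 1 in binary powers of 2.
So 10^59 ≡ 86 · 18 · 16 · 100 · 10 ≡ 54 (mod 119).
Squaring chain: 54; never reaches −1, so base 10 is a Miller–Rabin witness that 119 is composite.

54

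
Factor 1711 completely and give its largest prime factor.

1711 = 29 · 59
59 is prime.
So 1711 = 29 · 59; the largest prime factor is 59.

59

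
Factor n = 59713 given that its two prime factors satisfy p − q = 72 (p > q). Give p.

283

Since p = q + 72, we have 59713 = q(q + 72), so q² + 72q − 59713 = 0.
Discriminant: 72² + 4·59713 = 5184 + 238852 = 244036; √244036 = 494.
q = (−72 + 494)/2 = 211, and p = q + 72 = 283.
Check: 211 · 283 = 59713.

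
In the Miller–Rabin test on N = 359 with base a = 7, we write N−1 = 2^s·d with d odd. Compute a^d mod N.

359 − 1 = 358 = 2^1 · 179, so d = 179.
7^1 ≡ 7 (mod 359)
7^2 ≡ 7^2 = 49 ≡ 49 (mod 359)
7^4 ≡ 49^2 = 2401 ≡ 247 (mod 359)
7^8 ≡ 247^2 = 61009 ≡ 338 (mod 359)
7^16 ≡ 338^2 = 114244 ≡ 82 (mod 359)
7^32 ≡ 82^2 = 6724 ≡ 262 (mod 359)
7^64 ≡ 262^2 = 68644 ≡ 75 (mod 359)
7^128 ≡ 75^2 = 5625 ≡ 240 (mod 359)
179 = 128 + 32 + 16 + 2 + 1 in binary powers of 2.
So 7^179 ≡ 240 · 262 · 82 · 49 · 7 ≡ 358 (mod 359).
Since 7^d ≡ 358 (mod 359), base 7 does not prove 359 composite.

358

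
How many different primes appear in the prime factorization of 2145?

2145 = 3 · 715
715 = 5 · 143
143 = 11 · 13
2145 = 3 · 5 · 11 · 13, which has 4 distinct prime factors.

4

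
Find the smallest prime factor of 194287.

194287 is odd.
Digit sum 31, not divisible by 3.
Ends in 7: not divisible by 5.
7: 194287 = 7·27755 + 2
11: 194287 = 11·17662 + 5
13: 194287 = 13·14945 + 2
17: 194287 = 17·11428 + 11
19: 194287 = 19·10225 + 12
23: 194287 = 23·8447 + 6
29: 194287 = 29·6699 + 16
31: 194287 = 31·6267 + 10
37: 194287 = 37·5251

37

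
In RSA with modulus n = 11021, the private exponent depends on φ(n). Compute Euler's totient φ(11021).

10812

Factor: 11021 = 103 · 107.
φ(11021) = (103−1) · (107−1) = 102 · 106 = 10812.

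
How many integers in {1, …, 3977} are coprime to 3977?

Factor: 3977 = 41 · 97.
φ(3977) = (41−1) · (97−1) = 40 · 96 = 3840.

3840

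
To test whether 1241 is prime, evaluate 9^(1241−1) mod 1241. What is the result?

9^1 ≡ 9 (mod 1241)
9^2 ≡ 9^2 = 81 ≡ 81 (mod 1241)
9^4 ≡ 81^2 = 6561 ≡ 356 (mod 1241)
9^8 ≡ 356^2 = 126736 ≡ 154 (mod 1241)
9^16 ≡ 154^2 = 23716 ≡ 137 (mod 1241)
9^32 ≡ 137^2 = 18769 ≡ 154 (mod 1241)
9^64 ≡ 154^2 = 23716 ≡ 137 (mod 1241)
9^128 ≡ 137^2 = 18769 ≡ 154 (mod 1241)
9^256 ≡ 154^2 = 23716 ≡ 137 (mod 1241)
9^512 ≡ 137^2 = 18769 ≡ 154 (mod 1241)
9^1024 ≡ 154^2 = 23716 ≡ 137 (mod 1241)
1240 = 1024 + 128 + 64 + 16 + 8 in binary powers of 2.
So 9^1240 ≡ 137 · 154 · 137 · 137 · 154 ≡ 137 (mod 1241).
Since 137 ≠ 1, base 9 is a Fermat witness: 1241 is composite.

137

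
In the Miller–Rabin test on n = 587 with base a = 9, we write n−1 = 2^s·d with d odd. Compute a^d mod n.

1

587 − 1 = 586 = 2^1 · 293, so d = 293.
9^1 ≡ 9 (mod 587)
9^2 ≡ 9^2 = 81 ≡ 81 (mod 587)
9^4 ≡ 81^2 = 6561 ≡ 104 (mod 587)
9^8 ≡ 104^2 = 10816 ≡ 250 (mod 587)
9^16 ≡ 250^2 = 62500 ≡ 278 (mod 587)
9^32 ≡ 278^2 = 77284 ≡ 387 (mod 587)
9^64 ≡ 387^2 = 149769 ≡ 84 (mod 587)
9^128 ≡ 84^2 = 7056 ≡ 12 (mod 587)
9^256 ≡ 12^2 = 144 ≡ 144 (mod 587)
293 = 256 + 32 + 4 + 1 in binary powers of 2.
So 9^293 ≡ 144 · 387 · 104 · 9 ≡ 1 (mod 587).
Since 9^d ≡ 1 (mod 587), base 9 does not prove 587 composite.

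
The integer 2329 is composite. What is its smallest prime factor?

2329 is odd.
Digit sum 16, not divisible by 3.
Ends in 9: not divisible by 5.
7: 2329 = 7·332 + 5
11: 2329 = 11·211 + 8
13: 2329 = 13·179 + 2
17: 2329 = 17·137

17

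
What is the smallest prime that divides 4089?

4089 is odd.
Digit sum 21, divisible by 3.

3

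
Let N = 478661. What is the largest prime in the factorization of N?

83

478661 = 73 · 6557
6557 = 79 · 83
83 is prime.
So 478661 = 73 · 79 · 83; the largest prime factor is 83.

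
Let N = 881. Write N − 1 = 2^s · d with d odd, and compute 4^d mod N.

1

881 − 1 = 880 = 2^4 · 55, so d = 55.
4^1 ≡ 4 (mod 881)
4^2 ≡ 4^2 = 16 ≡ 16 (mod 881)
4^4 ≡ 16^2 = 256 ≡ 256 (mod 881)
4^8 ≡ 256^2 = 65536 ≡ 342 (mod 881)
4^16 ≡ 342^2 = 116964 ≡ 672 (mod 881)
4^32 ≡ 672^2 = 451584 ≡ 512 (mod 881)
55 = 32 + 16 + 4 + 2 + 1 in binary powers of 2.
So 4^55 ≡ 512 · 672 · 256 · 16 · 4 ≡ 1 (mod 881).
Since 4^d ≡ 1 (mod 881), base 4 does not prove 881 composite.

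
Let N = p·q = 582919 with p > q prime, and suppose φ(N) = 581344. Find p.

φ(n) = (p−1)(q−1) = n − (p+q) + 1, so p + q = 582919 − 581344 + 1 = 1576.
p and q are the roots of t² − 1576t + 582919 = 0.
Discriminant: 1576² − 4·582919 = 2483776 − 2331676 = 152100; √152100 = 390.
q = (1576 − 390)/2 = 593, p = (1576 + 390)/2 = 983.
Check: 593 · 983 = 582919.

983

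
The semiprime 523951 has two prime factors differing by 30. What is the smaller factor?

709

Since p = q + 30, we have 523951 = q(q + 30), so q² + 30q − 523951 = 0.
Discriminant: 30² + 4·523951 = 900 + 2095804 = 2096704; √2096704 = 1448.
q = (−30 + 1448)/2 = 709, and p = q + 30 = 739.
Check: 709 · 739 = 523951.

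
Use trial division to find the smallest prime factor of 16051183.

71

16051183 is odd.
Digit sum 25, not divisible by 3.
Ends in 3: not divisible by 5.
7: 16051183 = 7·2293026 + 1
11: 16051183 = 11·1459198 + 5
13: 16051183 = 13·1234706 + 5
17: 16051183 = 17·944187 + 4
19: 16051183 = 19·844799 + 2
23: 16051183 = 23·697877 + 12
29: 16051183 = 29·553489 + 2
31: 16051183 = 31·517780 + 3
37: 16051183 = 37·433815 + 28
41: 16051183 = 41·391492 + 11
43: 16051183 = 43·373283 + 14
47: 16051183 = 47·341514 + 25
53: 16051183 = 53·302852 + 27
59: 16051183 = 59·272053 + 56
61: 16051183 = 61·263134 + 9
67: 16051183 = 67·239569 + 60
71: 16051183 = 71·226073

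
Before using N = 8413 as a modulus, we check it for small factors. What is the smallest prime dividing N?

47

8413 is odd.
Digit sum 16, not divisible by 3.
Ends in 3: not divisible by 5.
7: 8413 = 7·1201 + 6
11: 8413 = 11·764 + 9
13: 8413 = 13·647 + 2
17: 8413 = 17·494 + 15
19: 8413 = 19·442 + 15
23: 8413 = 23·365 + 18
29: 8413 = 29·290 + 3
31: 8413 = 31·271 + 12
37: 8413 = 37·227 + 14
41: 8413 = 41·205 + 8
43: 8413 = 43·195 + 28
47: 8413 = 47·179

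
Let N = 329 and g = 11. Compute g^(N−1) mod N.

319

11^1 ≡ 11 (mod 329)
11^2 ≡ 11^2 = 121 ≡ 121 (mod 329)
11^4 ≡ 121^2 = 14641 ≡ 165 (mod 329)
11^8 ≡ 165^2 = 27225 ≡ 247 (mod 329)
11^16 ≡ 247^2 = 61009 ≡ 144 (mod 329)
11^32 ≡ 144^2 = 20736 ≡ 9 (mod 329)
11^64 ≡ 9^2 = 81 ≡ 81 (mod 329)
11^128 ≡ 81^2 = 6561 ≡ 310 (mod 329)
11^256 ≡ 310^2 = 96100 ≡ 32 (mod 329)
328 = 256 + 64 + 8 in binary powers of 2.
So 11^328 ≡ 32 · 81 · 247 ≡ 319 (mod 329).
Since 319 ≠ 1, base 11 is a Fermat witness: 329 is composite.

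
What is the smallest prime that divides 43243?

43243 is odd.
Digit sum 16, not divisible by 3.
Ends in 3: not divisible by 5.
7: 43243 = 7·6177 + 4
11: 43243 = 11·3931 + 2
13: 43243 = 13·3326 + 5
17: 43243 = 17·2543 + 12
19: 43243 = 19·2275 + 18
23: 43243 = 23·1880 + 3
29: 43243 = 29·1491 + 4
31: 43243 = 31·1394 + 29
37: 43243 = 37·1168 + 27
41: 43243 = 41·1054 + 29
43: 43243 = 43·1005 + 28
47: 43243 = 47·920 + 3
53: 43243 = 53·815 + 48
59: 43243 = 59·732 + 55
61: 43243 = 61·708 + 55
67: 43243 = 67·645 + 28
71: 43243 = 71·609 + 4
73: 43243 = 73·592 + 27
79: 43243 = 79·547 + 30
83: 43243 = 83·521

83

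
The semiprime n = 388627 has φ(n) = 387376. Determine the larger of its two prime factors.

683

φ(n) = (p−1)(q−1) = n − (p+q) + 1, so p + q = 388627 − 387376 + 1 = 1252.
p and q are the roots of t² − 1252t + 388627 = 0.
Discriminant: 1252² − 4·388627 = 1567504 − 1554508 = 12996; √12996 = 114.
q = (1252 − 114)/2 = 569, p = (1252 + 114)/2 = 683.
Check: 569 · 683 = 388627.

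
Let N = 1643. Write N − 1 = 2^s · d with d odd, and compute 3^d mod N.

1532

1643 − 1 = 1642 = 2^1 · 821, so d = 821.
3^1 ≡ 3 (mod 1643)
3^2 ≡ 3^2 = 9 ≡ 9 (mod 1643)
3^4 ≡ 9^2 = 81 ≡ 81 (mod 1643)
3^8 ≡ 81^2 = 6561 ≡ 1632 (mod 1643)
3^16 ≡ 1632^2 = 2663424 ≡ 121 (mod 1643)
3^32 ≡ 121^2 = 14641 ≡ 1497 (mod 1643)
3^64 ≡ 1497^2 = 2241009 ≡ 1600 (mod 1643)
3^128 ≡ 1600^2 = 2560000 ≡ 206 (mod 1643)
3^256 ≡ 206^2 = 42436 ≡ 1361 (mod 1643)
3^512 ≡ 1361^2 = 1852321 ≡ 660 (mod 1643)
821 = 512 + 256 + 32 + 16 + 4 + 1 in binary powers of 2.
So 3^821 ≡ 660 · 1361 · 1497 · 121 · 81 · 3 ≡ 1532 (mod 1643).
Squaring chain: 1532; never reaches −1, so base 3 is a Miller–Rabin witness that 1643 is composite.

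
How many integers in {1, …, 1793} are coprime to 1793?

1620

Factor: 1793 = 11 · 163.
φ(1793) = (11−1) · (163−1) = 10 · 162 = 1620.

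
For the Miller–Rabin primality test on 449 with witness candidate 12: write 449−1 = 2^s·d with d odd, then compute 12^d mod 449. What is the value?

449 − 1 = 448 = 2^6 · 7, so d = 7.
12^1 ≡ 12 (mod 449)
12^2 ≡ 12^2 = 144 ≡ 144 (mod 449)
12^4 ≡ 144^2 = 20736 ≡ 82 (mod 449)
7 = 4 + 2 + 1 in binary powers of 2.
So 12^7 ≡ 82 · 144 · 12 ≡ 261 (mod 449).
Squaring chain: 261 → 322 → 414 → 327 → 67 → 448; reaches −1, so base 12 does not prove 449 composite.

261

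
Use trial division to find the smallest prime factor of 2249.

13

2249 is odd.
Digit sum 17, not divisible by 3.
Ends in 9: not divisible by 5.
7: 2249 = 7·321 + 2
11: 2249 = 11·204 + 5
13: 2249 = 13·173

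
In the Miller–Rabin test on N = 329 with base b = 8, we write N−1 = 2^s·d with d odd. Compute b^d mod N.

329 − 1 = 328 = 2^3 · 41, so d = 41.
8^1 ≡ 8 (mod 329)
8^2 ≡ 8^2 = 64 ≡ 64 (mod 329)
8^4 ≡ 64^2 = 4096 ≡ 148 (mod 329)
8^8 ≡ 148^2 = 21904 ≡ 190 (mod 329)
8^16 ≡ 190^2 = 36100 ≡ 239 (mod 329)
8^32 ≡ 239^2 = 57121 ≡ 204 (mod 329)
41 = 32 + 8 + 1 in binary powers of 2.
So 8^41 ≡ 204 · 190 · 8 ≡ 162 (mod 329).
Squaring chain: 162 → 253 → 183; never reaches −1, so base 8 is a Miller–Rabin witness that 329 is composite.

162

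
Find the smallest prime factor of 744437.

41

744437 is odd.
Digit sum 29, not divisible by 3.
Ends in 7: not divisible by 5.
7: 744437 = 7·106348 + 1
11: 744437 = 11·67676 + 1
13: 744437 = 13·57264 + 5
17: 744437 = 17·43790 + 7
19: 744437 = 19·39180 + 17
23: 744437 = 23·32366 + 19
29: 744437 = 29·25670 + 7
31: 744437 = 31·24014 + 3
37: 744437 = 37·20119 + 34
41: 744437 = 41·18157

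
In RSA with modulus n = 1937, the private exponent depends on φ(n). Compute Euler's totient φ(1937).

1776

Factor: 1937 = 13 · 149.
φ(1937) = (13−1) · (149−1) = 12 · 148 = 1776.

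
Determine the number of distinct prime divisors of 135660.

135660 = 2^2 · 33915
33915 = 3 · 11305
11305 = 5 · 2261
2261 = 7 · 323
323 = 17 · 19
135660 = 2^2 · 3 · 5 · 7 · 17 · 19, which has 6 distinct prime factors.

6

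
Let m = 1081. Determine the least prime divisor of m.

1081 is odd.
Digit sum 10, not divisible by 3.
Ends in 1: not divisible by 5.
7: 1081 = 7·154 + 3
11: 1081 = 11·98 + 3
13: 1081 = 13·83 + 2
17: 1081 = 17·63 + 10
19: 1081 = 19·56 + 17
23: 1081 = 23·47

23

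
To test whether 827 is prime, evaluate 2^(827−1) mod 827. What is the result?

1

2^1 ≡ 2 (mod 827)
2^2 ≡ 2^2 = 4 ≡ 4 (mod 827)
2^4 ≡ 4^2 = 16 ≡ 16 (mod 827)
2^8 ≡ 16^2 = 256 ≡ 256 (mod 827)
2^16 ≡ 256^2 = 65536 ≡ 203 (mod 827)
2^32 ≡ 203^2 = 41209 ≡ 686 (mod 827)
2^64 ≡ 686^2 = 470596 ≡ 33 (mod 827)
2^128 ≡ 33^2 = 1089 ≡ 262 (mod 827)
2^256 ≡ 262^2 = 68644 ≡ 3 (mod 827)
2^512 ≡ 3^2 = 9 ≡ 9 (mod 827)
826 = 512 + 256 + 32 + 16 + 8 + 2 in binary powers of 2.
So 2^826 ≡ 9 · 3 · 686 · 203 · 256 · 4 ≡ 1 (mod 827).
Since the result is 1, base 2 gives no evidence that 827 is composite.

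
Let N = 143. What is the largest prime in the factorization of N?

13

143 = 11 · 13
13 is prime.
So 143 = 11 · 13; the largest prime factor is 13.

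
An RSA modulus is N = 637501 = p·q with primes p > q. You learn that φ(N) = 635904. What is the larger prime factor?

φ(n) = (p−1)(q−1) = n − (p+q) + 1, so p + q = 637501 − 635904 + 1 = 1598.
p and q are the roots of t² − 1598t + 637501 = 0.
Discriminant: 1598² − 4·637501 = 2553604 − 2550004 = 3600; √3600 = 60.
q = (1598 − 60)/2 = 769, p = (1598 + 60)/2 = 829.
Check: 769 · 829 = 637501.

829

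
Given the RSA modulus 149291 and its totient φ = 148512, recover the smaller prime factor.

337

φ(n) = (p−1)(q−1) = n − (p+q) + 1, so p + q = 149291 − 148512 + 1 = 780.
p and q are the roots of t² − 780t + 149291 = 0.
Discriminant: 780² − 4·149291 = 608400 − 597164 = 11236; √11236 = 106.
q = (780 − 106)/2 = 337, p = (780 + 106)/2 = 443.
Check: 337 · 443 = 149291.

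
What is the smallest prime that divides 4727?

29

4727 is odd.
Digit sum 20, not divisible by 3.
Ends in 7: not divisible by 5.
7: 4727 = 7·675 + 2
11: 4727 = 11·429 + 8
13: 4727 = 13·363 + 8
17: 4727 = 17·278 + 1
19: 4727 = 19·248 + 15
23: 4727 = 23·205 + 12
29: 4727 = 29·163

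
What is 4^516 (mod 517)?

4^1 ≡ 4 (mod 517)
4^2 ≡ 4^2 = 16 ≡ 16 (mod 517)
4^4 ≡ 16^2 = 256 ≡ 256 (mod 517)
4^8 ≡ 256^2 = 65536 ≡ 394 (mod 517)
4^16 ≡ 394^2 = 155236 ≡ 136 (mod 517)
4^32 ≡ 136^2 = 18496 ≡ 401 (mod 517)
4^64 ≡ 401^2 = 160801 ≡ 14 (mod 517)
4^128 ≡ 14^2 = 196 ≡ 196 (mod 517)
4^256 ≡ 196^2 = 38416 ≡ 158 (mod 517)
4^512 ≡ 158^2 = 24964 ≡ 148 (mod 517)
516 = 512 + 4 in binary powers of 2.
So 4^516 ≡ 148 · 256 ≡ 147 (mod 517).
Since 147 ≠ 1, base 4 is a Fermat witness: 517 is composite.

147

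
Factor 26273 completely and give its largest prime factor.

47

26273 = 13 · 2021
2021 = 43 · 47
47 is prime.
So 26273 = 13 · 43 · 47; the largest prime factor is 47.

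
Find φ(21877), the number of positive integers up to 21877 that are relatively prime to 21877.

21580

Factor: 21877 = 131 · 167.
φ(21877) = (131−1) · (167−1) = 130 · 166 = 21580.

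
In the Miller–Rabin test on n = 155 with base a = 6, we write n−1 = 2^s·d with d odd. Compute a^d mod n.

155 − 1 = 154 = 2^1 · 77, so d = 77.
6^1 ≡ 6 (mod 155)
6^2 ≡ 6^2 = 36 ≡ 36 (mod 155)
6^4 ≡ 36^2 = 1296 ≡ 56 (mod 155)
6^8 ≡ 56^2 = 3136 ≡ 36 (mod 155)
6^16 ≡ 36^2 = 1296 ≡ 56 (mod 155)
6^32 ≡ 56^2 = 3136 ≡ 36 (mod 155)
6^64 ≡ 36^2 = 1296 ≡ 56 (mod 155)
77 = 64 + 8 + 4 + 1 in binary powers of 2.
So 6^77 ≡ 56 · 36 · 56 · 6 ≡ 26 (mod 155).
Squaring chain: 26; never reaches −1, so base 6 is a Miller–Rabin witness that 155 is composite.

26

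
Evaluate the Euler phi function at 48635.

Factor: 48635 = 5 · 71 · 137.
φ(48635) = (5−1) · (71−1) · (137−1) = 4 · 70 · 136 = 38080.

38080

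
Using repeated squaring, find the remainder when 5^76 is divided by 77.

5^1 ≡ 5 (mod 77)
5^2 ≡ 5^2 = 25 ≡ 25 (mod 77)
5^4 ≡ 25^2 = 625 ≡ 9 (mod 77)
5^8 ≡ 9^2 = 81 ≡ 4 (mod 77)
5^16 ≡ 4^2 = 16 ≡ 16 (mod 77)
5^32 ≡ 16^2 = 256 ≡ 25 (mod 77)
5^64 ≡ 25^2 = 625 ≡ 9 (mod 77)
76 = 64 + 8 + 4 in binary powers of 2.
So 5^76 ≡ 9 · 4 · 9 ≡ 16 (mod 77).
Since 16 ≠ 1, base 5 is a Fermat witness: 77 is composite.

16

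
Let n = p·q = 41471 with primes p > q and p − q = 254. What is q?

Since p = q + 254, we have 41471 = q(q + 254), so q² + 254q − 41471 = 0.
Discriminant: 254² + 4·41471 = 64516 + 165884 = 230400; √230400 = 480.
q = (−254 + 480)/2 = 113, and p = q + 254 = 367.
Check: 113 · 367 = 41471.

113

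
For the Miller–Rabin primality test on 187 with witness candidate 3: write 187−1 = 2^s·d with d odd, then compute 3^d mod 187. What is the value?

187 − 1 = 186 = 2^1 · 93, so d = 93.
3^1 ≡ 3 (mod 187)
3^2 ≡ 3^2 = 9 ≡ 9 (mod 187)
3^4 ≡ 9^2 = 81 ≡ 81 (mod 187)
3^8 ≡ 81^2 = 6561 ≡ 16 (mod 187)
3^16 ≡ 16^2 = 256 ≡ 69 (mod 187)
3^32 ≡ 69^2 = 4761 ≡ 86 (mod 187)
3^64 ≡ 86^2 = 7396 ≡ 103 (mod 187)
93 = 64 + 16 + 8 + 4 + 1 in binary powers of 2.
So 3^93 ≡ 103 · 69 · 16 · 81 · 3 ≡ 148 (mod 187).
Squaring chain: 148; never reaches −1, so base 3 is a Miller–Rabin witness that 187 is composite.

148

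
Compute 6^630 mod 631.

6^1 ≡ 6 (mod 631)
6^2 ≡ 6^2 = 36 ≡ 36 (mod 631)
6^4 ≡ 36^2 = 1296 ≡ 34 (mod 631)
6^8 ≡ 34^2 = 1156 ≡ 525 (mod 631)
6^16 ≡ 525^2 = 275625 ≡ 509 (mod 631)
6^32 ≡ 509^2 = 259081 ≡ 371 (mod 631)
6^64 ≡ 371^2 = 137641 ≡ 83 (mod 631)
6^128 ≡ 83^2 = 6889 ≡ 579 (mod 631)
6^256 ≡ 579^2 = 335241 ≡ 180 (mod 631)
6^512 ≡ 180^2 = 32400 ≡ 219 (mod 631)
630 = 512 + 64 + 32 + 16 + 4 + 2 in binary powers of 2.
So 6^630 ≡ 219 · 83 · 371 · 509 · 34 · 36 ≡ 1 (mod 631).
Since the result is 1, base 6 gives no evidence that 631 is composite.

1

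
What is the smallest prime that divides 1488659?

97

1488659 is odd.
Digit sum 41, not divisible by 3.
Ends in 9: not divisible by 5.
7: 1488659 = 7·212665 + 4
11: 1488659 = 11·135332 + 7
13: 1488659 = 13·114512 + 3
17: 1488659 = 17·87568 + 3
19: 1488659 = 19·78350 + 9
23: 1488659 = 23·64724 + 7
29: 1488659 = 29·51333 + 2
31: 1488659 = 31·48021 + 8
37: 1488659 = 37·40234 + 1
41: 1488659 = 41·36308 + 31
43: 1488659 = 43·34619 + 42
47: 1488659 = 47·31673 + 28
53: 1488659 = 53·28087 + 48
59: 1488659 = 59·25231 + 30
61: 1488659 = 61·24404 + 15
67: 1488659 = 67·22218 + 53
71: 1488659 = 71·20967 + 2
73: 1488659 = 73·20392 + 43
79: 1488659 = 79·18843 + 62
83: 1488659 = 83·17935 + 54
89: 1488659 = 89·16726 + 45
97: 1488659 = 97·15347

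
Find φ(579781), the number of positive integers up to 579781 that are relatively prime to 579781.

Factor: 579781 = 41 · 79 · 179.
φ(579781) = (41−1) · (79−1) · (179−1) = 40 · 78 · 178 = 555360.

555360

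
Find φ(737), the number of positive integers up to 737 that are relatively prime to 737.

660

Factor: 737 = 11 · 67.
φ(737) = (11−1) · (67−1) = 10 · 66 = 660.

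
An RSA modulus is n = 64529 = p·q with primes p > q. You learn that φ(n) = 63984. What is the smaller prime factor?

φ(n) = (p−1)(q−1) = n − (p+q) + 1, so p + q = 64529 − 63984 + 1 = 546.
p and q are the roots of t² − 546t + 64529 = 0.
Discriminant: 546² − 4·64529 = 298116 − 258116 = 40000; √40000 = 200.
q = (546 − 200)/2 = 173, p = (546 + 200)/2 = 373.
Check: 173 · 373 = 64529.

173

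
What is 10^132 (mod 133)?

10^1 ≡ 10 (mod 133)
10^2 ≡ 10^2 = 100 ≡ 100 (mod 133)
10^4 ≡ 100^2 = 10000 ≡ 25 (mod 133)
10^8 ≡ 25^2 = 625 ≡ 93 (mod 133)
10^16 ≡ 93^2 = 8649 ≡ 4 (mod 133)
10^32 ≡ 4^2 = 16 ≡ 16 (mod 133)
10^64 ≡ 16^2 = 256 ≡ 123 (mod 133)
10^128 ≡ 123^2 = 15129 ≡ 100 (mod 133)
132 = 128 + 4 in binary powers of 2.
So 10^132 ≡ 100 · 25 ≡ 106 (mod 133).
Since 106 ≠ 1, base 10 is a Fermat witness: 133 is composite.

106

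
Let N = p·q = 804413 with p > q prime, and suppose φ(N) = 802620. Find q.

883

φ(n) = (p−1)(q−1) = n − (p+q) + 1, so p + q = 804413 − 802620 + 1 = 1794.
p and q are the roots of t² − 1794t + 804413 = 0.
Discriminant: 1794² − 4·804413 = 3218436 − 3217652 = 784; √784 = 28.
q = (1794 − 28)/2 = 883, p = (1794 + 28)/2 = 911.
Check: 883 · 911 = 804413.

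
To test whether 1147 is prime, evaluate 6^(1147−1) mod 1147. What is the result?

6^1 ≡ 6 (mod 1147)
6^2 ≡ 6^2 = 36 ≡ 36 (mod 1147)
6^4 ≡ 36^2 = 1296 ≡ 149 (mod 1147)
6^8 ≡ 149^2 = 22201 ≡ 408 (mod 1147)
6^16 ≡ 408^2 = 166464 ≡ 149 (mod 1147)
6^32 ≡ 149^2 = 22201 ≡ 408 (mod 1147)
6^64 ≡ 408^2 = 166464 ≡ 149 (mod 1147)
6^128 ≡ 149^2 = 22201 ≡ 408 (mod 1147)
6^256 ≡ 408^2 = 166464 ≡ 149 (mod 1147)
6^512 ≡ 149^2 = 22201 ≡ 408 (mod 1147)
6^1024 ≡ 408^2 = 166464 ≡ 149 (mod 1147)
1146 = 1024 + 64 + 32 + 16 + 8 + 2 in binary powers of 2.
So 6^1146 ≡ 149 · 149 · 408 · 149 · 408 · 36 ≡ 776 (mod 1147).
Since 776 ≠ 1, base 6 is a Fermat witness: 1147 is composite.

776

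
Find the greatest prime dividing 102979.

102979 = 29 · 3551
3551 = 53 · 67
67 is prime.
So 102979 = 29 · 53 · 67; the largest prime factor is 67.

67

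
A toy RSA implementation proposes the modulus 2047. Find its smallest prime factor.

2047 is odd.
Digit sum 13, not divisible by 3.
Ends in 7: not divisible by 5.
7: 2047 = 7·292 + 3
11: 2047 = 11·186 + 1
13: 2047 = 13·157 + 6
17: 2047 = 17·120 + 7
19: 2047 = 19·107 + 14
23: 2047 = 23·89

23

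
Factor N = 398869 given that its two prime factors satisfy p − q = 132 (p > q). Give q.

Since p = q + 132, we have 398869 = q(q + 132), so q² + 132q − 398869 = 0.
Discriminant: 132² + 4·398869 = 17424 + 1595476 = 1612900; √1612900 = 1270.
q = (−132 + 1270)/2 = 569, and p = q + 132 = 701.
Check: 569 · 701 = 398869.

569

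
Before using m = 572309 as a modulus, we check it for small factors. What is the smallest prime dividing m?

23

572309 is odd.
Digit sum 26, not divisible by 3.
Ends in 9: not divisible by 5.
7: 572309 = 7·81758 + 3
11: 572309 = 11·52028 + 1
13: 572309 = 13·44023 + 10
17: 572309 = 17·33665 + 4
19: 572309 = 19·30121 + 10
23: 572309 = 23·24883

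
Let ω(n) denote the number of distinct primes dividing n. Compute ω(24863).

24863 = 23^2 · 47
24863 = 23^2 · 47, which has 2 distinct prime factors.

2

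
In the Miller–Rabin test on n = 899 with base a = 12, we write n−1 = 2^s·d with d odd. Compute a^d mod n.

447

899 − 1 = 898 = 2^1 · 449, so d = 449.
12^1 ≡ 12 (mod 899)
12^2 ≡ 12^2 = 144 ≡ 144 (mod 899)
12^4 ≡ 144^2 = 20736 ≡ 59 (mod 899)
12^8 ≡ 59^2 = 3481 ≡ 784 (mod 899)
12^16 ≡ 784^2 = 614656 ≡ 639 (mod 899)
12^32 ≡ 639^2 = 408321 ≡ 175 (mod 899)
12^64 ≡ 175^2 = 30625 ≡ 59 (mod 899)
12^128 ≡ 59^2 = 3481 ≡ 784 (mod 899)
12^256 ≡ 784^2 = 614656 ≡ 639 (mod 899)
449 = 256 + 128 + 64 + 1 in binary powers of 2.
So 12^449 ≡ 639 · 784 · 59 · 12 ≡ 447 (mod 899).
Squaring chain: 447; never reaches −1, so base 12 is a Miller–Rabin witness that 899 is composite.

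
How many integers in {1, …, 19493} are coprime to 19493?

Factor: 19493 = 101 · 193.
φ(19493) = (101−1) · (193−1) = 100 · 192 = 19200.

19200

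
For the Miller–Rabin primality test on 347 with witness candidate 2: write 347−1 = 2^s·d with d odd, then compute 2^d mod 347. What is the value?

346

347 − 1 = 346 = 2^1 · 173, so d = 173.
2^1 ≡ 2 (mod 347)
2^2 ≡ 2^2 = 4 ≡ 4 (mod 347)
2^4 ≡ 4^2 = 16 ≡ 16 (mod 347)
2^8 ≡ 16^2 = 256 ≡ 256 (mod 347)
2^16 ≡ 256^2 = 65536 ≡ 300 (mod 347)
2^32 ≡ 300^2 = 90000 ≡ 127 (mod 347)
2^64 ≡ 127^2 = 16129 ≡ 167 (mod 347)
2^128 ≡ 167^2 = 27889 ≡ 129 (mod 347)
173 = 128 + 32 + 8 + 4 + 1 in binary powers of 2.
So 2^173 ≡ 129 · 127 · 256 · 16 · 2 ≡ 346 (mod 347).
Since 2^d ≡ 346 (mod 347), base 2 does not prove 347 composite.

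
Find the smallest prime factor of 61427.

61427 is odd.
Digit sum 20, not divisible by 3.
Ends in 7: not divisible by 5.
7: 61427 = 7·8775 + 2
11: 61427 = 11·5584 + 3
13: 61427 = 13·4725 + 2
17: 61427 = 17·3613 + 6
19: 61427 = 19·3233

19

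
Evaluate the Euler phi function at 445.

Factor: 445 = 5 · 89.
φ(445) = (5−1) · (89−1) = 4 · 88 = 352.

352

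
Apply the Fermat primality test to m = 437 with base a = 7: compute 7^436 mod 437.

64

7^1 ≡ 7 (mod 437)
7^2 ≡ 7^2 = 49 ≡ 49 (mod 437)
7^4 ≡ 49^2 = 2401 ≡ 216 (mod 437)
7^8 ≡ 216^2 = 46656 ≡ 334 (mod 437)
7^16 ≡ 334^2 = 111556 ≡ 121 (mod 437)
7^32 ≡ 121^2 = 14641 ≡ 220 (mod 437)
7^64 ≡ 220^2 = 48400 ≡ 330 (mod 437)
7^128 ≡ 330^2 = 108900 ≡ 87 (mod 437)
7^256 ≡ 87^2 = 7569 ≡ 140 (mod 437)
436 = 256 + 128 + 32 + 16 + 4 in binary powers of 2.
So 7^436 ≡ 140 · 87 · 220 · 121 · 216 ≡ 64 (mod 437).
Since 64 ≠ 1, base 7 is a Fermat witness: 437 is composite.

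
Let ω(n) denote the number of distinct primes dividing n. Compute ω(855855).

855855 = 3^2 · 95095
95095 = 5 · 19019
19019 = 7 · 2717
2717 = 11 · 247
247 = 13 · 19
855855 = 3^2 · 5 · 7 · 11 · 13 · 19, which has 6 distinct prime factors.

6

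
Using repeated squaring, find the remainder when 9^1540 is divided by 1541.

1

9^1 ≡ 9 (mod 1541)
9^2 ≡ 9^2 = 81 ≡ 81 (mod 1541)
9^4 ≡ 81^2 = 6561 ≡ 397 (mod 1541)
9^8 ≡ 397^2 = 157609 ≡ 427 (mod 1541)
9^16 ≡ 427^2 = 182329 ≡ 491 (mod 1541)
9^32 ≡ 491^2 = 241081 ≡ 685 (mod 1541)
9^64 ≡ 685^2 = 469225 ≡ 761 (mod 1541)
9^128 ≡ 761^2 = 579121 ≡ 1246 (mod 1541)
9^256 ≡ 1246^2 = 1552516 ≡ 729 (mod 1541)
9^512 ≡ 729^2 = 531441 ≡ 1337 (mod 1541)
9^1024 ≡ 1337^2 = 1787569 ≡ 9 (mod 1541)
1540 = 1024 + 512 + 4 in binary powers of 2.
So 9^1540 ≡ 9 · 1337 · 397 ≡ 1 (mod 1541).
Since the result is 1, base 9 gives no evidence that 1541 is composite.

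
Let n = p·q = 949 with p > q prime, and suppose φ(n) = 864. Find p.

φ(n) = (p−1)(q−1) = n − (p+q) + 1, so p + q = 949 − 864 + 1 = 86.
p and q are the roots of t² − 86t + 949 = 0.
Discriminant: 86² − 4·949 = 7396 − 3796 = 3600; √3600 = 60.
q = (86 − 60)/2 = 13, p = (86 + 60)/2 = 73.
Check: 13 · 73 = 949.

73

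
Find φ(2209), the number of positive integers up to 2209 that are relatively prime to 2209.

2162

Factor: 2209 = 47^2.
φ(2209) = 47^1·(47−1) = 2162.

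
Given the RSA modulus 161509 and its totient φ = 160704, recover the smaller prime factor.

φ(n) = (p−1)(q−1) = n − (p+q) + 1, so p + q = 161509 − 160704 + 1 = 806.
p and q are the roots of t² − 806t + 161509 = 0.
Discriminant: 806² − 4·161509 = 649636 − 646036 = 3600; √3600 = 60.
q = (806 − 60)/2 = 373, p = (806 + 60)/2 = 433.
Check: 373 · 433 = 161509.

373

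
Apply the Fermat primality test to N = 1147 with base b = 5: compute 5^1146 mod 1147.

249

5^1 ≡ 5 (mod 1147)
5^2 ≡ 5^2 = 25 ≡ 25 (mod 1147)
5^4 ≡ 25^2 = 625 ≡ 625 (mod 1147)
5^8 ≡ 625^2 = 390625 ≡ 645 (mod 1147)
5^16 ≡ 645^2 = 416025 ≡ 811 (mod 1147)
5^32 ≡ 811^2 = 657721 ≡ 490 (mod 1147)
5^64 ≡ 490^2 = 240100 ≡ 377 (mod 1147)
5^128 ≡ 377^2 = 142129 ≡ 1048 (mod 1147)
5^256 ≡ 1048^2 = 1098304 ≡ 625 (mod 1147)
5^512 ≡ 625^2 = 390625 ≡ 645 (mod 1147)
5^1024 ≡ 645^2 = 416025 ≡ 811 (mod 1147)
1146 = 1024 + 64 + 32 + 16 + 8 + 2 in binary powers of 2.
So 5^1146 ≡ 811 · 377 · 490 · 811 · 645 · 25 ≡ 249 (mod 1147).
Since 249 ≠ 1, base 5 is a Fermat witness: 1147 is composite.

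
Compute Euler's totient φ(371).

Factor: 371 = 7 · 53.
φ(371) = (7−1) · (53−1) = 6 · 52 = 312.

312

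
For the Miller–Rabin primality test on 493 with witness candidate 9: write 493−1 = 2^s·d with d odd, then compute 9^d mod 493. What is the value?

493 − 1 = 492 = 2^2 · 123, so d = 123.
9^1 ≡ 9 (mod 493)
9^2 ≡ 9^2 = 81 ≡ 81 (mod 493)
9^4 ≡ 81^2 = 6561 ≡ 152 (mod 493)
9^8 ≡ 152^2 = 23104 ≡ 426 (mod 493)
9^16 ≡ 426^2 = 181476 ≡ 52 (mod 493)
9^32 ≡ 52^2 = 2704 ≡ 239 (mod 493)
9^64 ≡ 239^2 = 57121 ≡ 426 (mod 493)
123 = 64 + 32 + 16 + 8 + 2 + 1 in binary powers of 2.
So 9^123 ≡ 426 · 239 · 52 · 426 · 81 · 9 ≡ 457 (mod 493).
Squaring chain: 457 → 310; never reaches −1, so base 9 is a Miller–Rabin witness that 493 is composite.

457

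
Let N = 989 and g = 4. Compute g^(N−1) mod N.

4^1 ≡ 4 (mod 989)
4^2 ≡ 4^2 = 16 ≡ 16 (mod 989)
4^4 ≡ 16^2 = 256 ≡ 256 (mod 989)
4^8 ≡ 256^2 = 65536 ≡ 262 (mod 989)
4^16 ≡ 262^2 = 68644 ≡ 403 (mod 989)
4^32 ≡ 403^2 = 162409 ≡ 213 (mod 989)
4^64 ≡ 213^2 = 45369 ≡ 864 (mod 989)
4^128 ≡ 864^2 = 746496 ≡ 790 (mod 989)
4^256 ≡ 790^2 = 624100 ≡ 41 (mod 989)
4^512 ≡ 41^2 = 1681 ≡ 692 (mod 989)
988 = 512 + 256 + 128 + 64 + 16 + 8 + 4 in binary powers of 2.
So 4^988 ≡ 692 · 41 · 790 · 864 · 403 · 262 · 256 ≡ 864 (mod 989).
Since 864 ≠ 1, base 4 is a Fermat witness: 989 is composite.

864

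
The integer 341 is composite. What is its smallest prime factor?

341 is odd.
Digit sum 8, not divisible by 3.
Ends in 1: not divisible by 5.
7: 341 = 7·48 + 5
11: 341 = 11·31

11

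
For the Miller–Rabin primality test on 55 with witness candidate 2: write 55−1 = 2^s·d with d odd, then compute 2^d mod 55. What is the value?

55 − 1 = 54 = 2^1 · 27, so d = 27.
2^1 ≡ 2 (mod 55)
2^2 ≡ 2^2 = 4 ≡ 4 (mod 55)
2^4 ≡ 4^2 = 16 ≡ 16 (mod 55)
2^8 ≡ 16^2 = 256 ≡ 36 (mod 55)
2^16 ≡ 36^2 = 1296 ≡ 31 (mod 55)
27 = 16 + 8 + 2 + 1 in binary powers of 2.
So 2^27 ≡ 31 · 36 · 4 · 2 ≡ 18 (mod 55).
Squaring chain: 18; never reaches −1, so base 2 is a Miller–Rabin witness that 55 is composite.

18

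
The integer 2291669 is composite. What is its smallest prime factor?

37

2291669 is odd.
Digit sum 35, not divisible by 3.
Ends in 9: not divisible by 5.
7: 2291669 = 7·327381 + 2
11: 2291669 = 11·208333 + 6
13: 2291669 = 13·176282 + 3
17: 2291669 = 17·134804 + 1
19: 2291669 = 19·120614 + 3
23: 2291669 = 23·99637 + 18
29: 2291669 = 29·79023 + 2
31: 2291669 = 31·73924 + 25
37: 2291669 = 37·61937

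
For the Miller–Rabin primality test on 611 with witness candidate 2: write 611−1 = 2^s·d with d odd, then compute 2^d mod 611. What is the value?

611 − 1 = 610 = 2^1 · 305, so d = 305.
2^1 ≡ 2 (mod 611)
2^2 ≡ 2^2 = 4 ≡ 4 (mod 611)
2^4 ≡ 4^2 = 16 ≡ 16 (mod 611)
2^8 ≡ 16^2 = 256 ≡ 256 (mod 611)
2^16 ≡ 256^2 = 65536 ≡ 159 (mod 611)
2^32 ≡ 159^2 = 25281 ≡ 230 (mod 611)
2^64 ≡ 230^2 = 52900 ≡ 354 (mod 611)
2^128 ≡ 354^2 = 125316 ≡ 61 (mod 611)
2^256 ≡ 61^2 = 3721 ≡ 55 (mod 611)
305 = 256 + 32 + 16 + 1 in binary powers of 2.
So 2^305 ≡ 55 · 230 · 159 · 2 ≡ 487 (mod 611).
Squaring chain: 487; never reaches −1, so base 2 is a Miller–Rabin witness that 611 is composite.

487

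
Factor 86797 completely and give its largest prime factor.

86797 = 29 · 2993
2993 = 41 · 73
73 is prime.
So 86797 = 29 · 41 · 73; the largest prime factor is 73.

73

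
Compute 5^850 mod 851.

5^1 ≡ 5 (mod 851)
5^2 ≡ 5^2 = 25 ≡ 25 (mod 851)
5^4 ≡ 25^2 = 625 ≡ 625 (mod 851)
5^8 ≡ 625^2 = 390625 ≡ 16 (mod 851)
5^16 ≡ 16^2 = 256 ≡ 256 (mod 851)
5^32 ≡ 256^2 = 65536 ≡ 9 (mod 851)
5^64 ≡ 9^2 = 81 ≡ 81 (mod 851)
5^128 ≡ 81^2 = 6561 ≡ 604 (mod 851)
5^256 ≡ 604^2 = 364816 ≡ 588 (mod 851)
5^512 ≡ 588^2 = 345744 ≡ 238 (mod 851)
850 = 512 + 256 + 64 + 16 + 2 in binary powers of 2.
So 5^850 ≡ 238 · 588 · 81 · 256 · 25 ≡ 818 (mod 851).
Since 818 ≠ 1, base 5 is a Fermat witness: 851 is composite.

818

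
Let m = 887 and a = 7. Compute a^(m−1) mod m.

1

7^1 ≡ 7 (mod 887)
7^2 ≡ 7^2 = 49 ≡ 49 (mod 887)
7^4 ≡ 49^2 = 2401 ≡ 627 (mod 887)
7^8 ≡ 627^2 = 393129 ≡ 188 (mod 887)
7^16 ≡ 188^2 = 35344 ≡ 751 (mod 887)
7^32 ≡ 751^2 = 564001 ≡ 756 (mod 887)
7^64 ≡ 756^2 = 571536 ≡ 308 (mod 887)
7^128 ≡ 308^2 = 94864 ≡ 842 (mod 887)
7^256 ≡ 842^2 = 708964 ≡ 251 (mod 887)
7^512 ≡ 251^2 = 63001 ≡ 24 (mod 887)
886 = 512 + 256 + 64 + 32 + 16 + 4 + 2 in binary powers of 2.
So 7^886 ≡ 24 · 251 · 308 · 756 · 751 · 627 · 49 ≡ 1 (mod 887).
Since the result is 1, base 7 gives no evidence that 887 is composite.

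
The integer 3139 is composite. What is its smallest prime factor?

3139 is odd.
Digit sum 16, not divisible by 3.
Ends in 9: not divisible by 5.
7: 3139 = 7·448 + 3
11: 3139 = 11·285 + 4
13: 3139 = 13·241 + 6
17: 3139 = 17·184 + 11
19: 3139 = 19·165 + 4
23: 3139 = 23·136 + 11
29: 3139 = 29·108 + 7
31: 3139 = 31·101 + 8
37: 3139 = 37·84 + 31
41: 3139 = 41·76 + 23
43: 3139 = 43·73

43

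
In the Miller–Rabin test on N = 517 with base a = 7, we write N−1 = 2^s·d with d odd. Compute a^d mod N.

316

517 − 1 = 516 = 2^2 · 129, so d = 129.
7^1 ≡ 7 (mod 517)
7^2 ≡ 7^2 = 49 ≡ 49 (mod 517)
7^4 ≡ 49^2 = 2401 ≡ 333 (mod 517)
7^8 ≡ 333^2 = 110889 ≡ 251 (mod 517)
7^16 ≡ 251^2 = 63001 ≡ 444 (mod 517)
7^32 ≡ 444^2 = 197136 ≡ 159 (mod 517)
7^64 ≡ 159^2 = 25281 ≡ 465 (mod 517)
7^128 ≡ 465^2 = 216225 ≡ 119 (mod 517)
129 = 128 + 1 in binary powers of 2.
So 7^129 ≡ 119 · 7 ≡ 316 (mod 517).
Squaring chain: 316 → 75; never reaches −1, so base 7 is a Miller–Rabin witness that 517 is composite.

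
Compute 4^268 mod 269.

1

4^1 ≡ 4 (mod 269)
4^2 ≡ 4^2 = 16 ≡ 16 (mod 269)
4^4 ≡ 16^2 = 256 ≡ 256 (mod 269)
4^8 ≡ 256^2 = 65536 ≡ 169 (mod 269)
4^16 ≡ 169^2 = 28561 ≡ 47 (mod 269)
4^32 ≡ 47^2 = 2209 ≡ 57 (mod 269)
4^64 ≡ 57^2 = 3249 ≡ 21 (mod 269)
4^128 ≡ 21^2 = 441 ≡ 172 (mod 269)
4^256 ≡ 172^2 = 29584 ≡ 263 (mod 269)
268 = 256 + 8 + 4 in binary powers of 2.
So 4^268 ≡ 263 · 169 · 256 ≡ 1 (mod 269).
Since the result is 1, base 4 gives no evidence that 269 is composite.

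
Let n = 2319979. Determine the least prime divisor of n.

2319979 is odd.
Digit sum 40, not divisible by 3.
Ends in 9: not divisible by 5.
7: 2319979 = 7·331425 + 4
11: 2319979 = 11·210907 + 2
13: 2319979 = 13·178459 + 12
17: 2319979 = 17·136469 + 6
19: 2319979 = 19·122104 + 3
23: 2319979 = 23·100868 + 15
29: 2319979 = 29·79999 + 8
31: 2319979 = 31·74838 + 1
37: 2319979 = 37·62702 + 5
41: 2319979 = 41·56584 + 35
43: 2319979 = 43·53953

43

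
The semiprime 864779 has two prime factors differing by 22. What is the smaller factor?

919

Since p = q + 22, we have 864779 = q(q + 22), so q² + 22q − 864779 = 0.
Discriminant: 22² + 4·864779 = 484 + 3459116 = 3459600; √3459600 = 1860.
q = (−22 + 1860)/2 = 919, and p = q + 22 = 941.
Check: 919 · 941 = 864779.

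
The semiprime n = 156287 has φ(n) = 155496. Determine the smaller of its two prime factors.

φ(n) = (p−1)(q−1) = n − (p+q) + 1, so p + q = 156287 − 155496 + 1 = 792.
p and q are the roots of t² − 792t + 156287 = 0.
Discriminant: 792² − 4·156287 = 627264 − 625148 = 2116; √2116 = 46.
q = (792 − 46)/2 = 373, p = (792 + 46)/2 = 419.
Check: 373 · 419 = 156287.

373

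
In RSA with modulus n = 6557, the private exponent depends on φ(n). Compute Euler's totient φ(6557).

Factor: 6557 = 79 · 83.
φ(6557) = (79−1) · (83−1) = 78 · 82 = 6396.

6396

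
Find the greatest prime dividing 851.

851 = 23 · 37
37 is prime.
So 851 = 23 · 37; the largest prime factor is 37.

37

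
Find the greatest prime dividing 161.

23

161 = 7 · 23
23 is prime.
So 161 = 7 · 23; the largest prime factor is 23.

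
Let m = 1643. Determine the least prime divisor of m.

1643 is odd.
Digit sum 14, not divisible by 3.
Ends in 3: not divisible by 5.
7: 1643 = 7·234 + 5
11: 1643 = 11·149 + 4
13: 1643 = 13·126 + 5
17: 1643 = 17·96 + 11
19: 1643 = 19·86 + 9
23: 1643 = 23·71 + 10
29: 1643 = 29·56 + 19
31: 1643 = 31·53

31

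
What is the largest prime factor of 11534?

79

11534 = 2 · 5767
5767 = 73 · 79
79 is prime.
So 11534 = 2 · 73 · 79; the largest prime factor is 79.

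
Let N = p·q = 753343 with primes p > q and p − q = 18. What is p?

877

Since p = q + 18, we have 753343 = q(q + 18), so q² + 18q − 753343 = 0.
Discriminant: 18² + 4·753343 = 324 + 3013372 = 3013696; √3013696 = 1736.
q = (−18 + 1736)/2 = 859, and p = q + 18 = 877.
Check: 859 · 877 = 753343.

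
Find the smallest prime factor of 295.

5

295 is odd.
Digit sum 16, not divisible by 3.
Ends in 5: divisible by 5.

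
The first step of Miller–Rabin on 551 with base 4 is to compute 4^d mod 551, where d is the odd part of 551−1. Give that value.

551 − 1 = 550 = 2^1 · 275, so d = 275.
4^1 ≡ 4 (mod 551)
4^2 ≡ 4^2 = 16 ≡ 16 (mod 551)
4^4 ≡ 16^2 = 256 ≡ 256 (mod 551)
4^8 ≡ 256^2 = 65536 ≡ 518 (mod 551)
4^16 ≡ 518^2 = 268324 ≡ 538 (mod 551)
4^32 ≡ 538^2 = 289444 ≡ 169 (mod 551)
4^64 ≡ 169^2 = 28561 ≡ 460 (mod 551)
4^128 ≡ 460^2 = 211600 ≡ 16 (mod 551)
4^256 ≡ 16^2 = 256 ≡ 256 (mod 551)
275 = 256 + 16 + 2 + 1 in binary powers of 2.
So 4^275 ≡ 256 · 538 · 16 · 4 ≡ 245 (mod 551).
Squaring chain: 245; never reaches −1, so base 4 is a Miller–Rabin witness that 551 is composite.

245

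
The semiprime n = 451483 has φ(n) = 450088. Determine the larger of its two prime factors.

φ(n) = (p−1)(q−1) = n − (p+q) + 1, so p + q = 451483 − 450088 + 1 = 1396.
p and q are the roots of t² − 1396t + 451483 = 0.
Discriminant: 1396² − 4·451483 = 1948816 − 1805932 = 142884; √142884 = 378.
q = (1396 − 378)/2 = 509, p = (1396 + 378)/2 = 887.
Check: 509 · 887 = 451483.

887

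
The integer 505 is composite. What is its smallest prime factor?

505 is odd.
Digit sum 10, not divisible by 3.
Ends in 5: divisible by 5.

5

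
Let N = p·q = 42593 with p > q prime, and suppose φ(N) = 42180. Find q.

191

φ(n) = (p−1)(q−1) = n − (p+q) + 1, so p + q = 42593 − 42180 + 1 = 414.
p and q are the roots of t² − 414t + 42593 = 0.
Discriminant: 414² − 4·42593 = 171396 − 170372 = 1024; √1024 = 32.
q = (414 − 32)/2 = 191, p = (414 + 32)/2 = 223.
Check: 191 · 223 = 42593.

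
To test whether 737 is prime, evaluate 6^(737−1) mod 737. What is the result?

16

6^1 ≡ 6 (mod 737)
6^2 ≡ 6^2 = 36 ≡ 36 (mod 737)
6^4 ≡ 36^2 = 1296 ≡ 559 (mod 737)
6^8 ≡ 559^2 = 312481 ≡ 730 (mod 737)
6^16 ≡ 730^2 = 532900 ≡ 49 (mod 737)
6^32 ≡ 49^2 = 2401 ≡ 190 (mod 737)
6^64 ≡ 190^2 = 36100 ≡ 724 (mod 737)
6^128 ≡ 724^2 = 524176 ≡ 169 (mod 737)
6^256 ≡ 169^2 = 28561 ≡ 555 (mod 737)
6^512 ≡ 555^2 = 308025 ≡ 696 (mod 737)
736 = 512 + 128 + 64 + 32 in binary powers of 2.
So 6^736 ≡ 696 · 169 · 724 · 190 ≡ 16 (mod 737).
Since 16 ≠ 1, base 6 is a Fermat witness: 737 is composite.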